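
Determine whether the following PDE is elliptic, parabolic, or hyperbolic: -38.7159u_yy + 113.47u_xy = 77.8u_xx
Rewriting in standard form: -77.8u_xx + 113.47u_xy - 38.7159u_yy = 0. Coefficients: A = -77.8, B = 113.47, C = -38.7159. B² - 4AC = 827.05282, which is positive, so the equation is hyperbolic.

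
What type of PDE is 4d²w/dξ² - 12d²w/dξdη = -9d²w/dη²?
Rewriting in standard form: 4d²w/dξ² - 12d²w/dξdη + 9d²w/dη² = 0. With A = 4, B = -12, C = 9, the discriminant is 0. This is a parabolic PDE.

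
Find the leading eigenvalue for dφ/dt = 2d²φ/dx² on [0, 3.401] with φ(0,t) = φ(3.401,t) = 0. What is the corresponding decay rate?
Eigenvalues: λₙ = 2n²π²/3.401².
First three modes:
  n=1: λ₁ = 2π²/3.401² ≈ 1.707
  n=2: λ₂ = 8π²/3.401² ≈ 6.826 (4× faster decay)
  n=3: λ₃ = 18π²/3.401² ≈ 15.359 (9× faster decay)
As t → ∞, higher modes decay exponentially faster. The n=1 mode dominates: φ ~ c₁ sin(πx/3.401) e^{-λ₁t}.
Decay rate: λ₁ = 2π²/3.401² ≈ 1.707.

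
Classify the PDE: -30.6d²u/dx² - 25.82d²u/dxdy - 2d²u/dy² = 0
A = -30.6, B = -25.82, C = -2. Discriminant B² - 4AC = 421.8724. Since 421.8724 > 0, hyperbolic.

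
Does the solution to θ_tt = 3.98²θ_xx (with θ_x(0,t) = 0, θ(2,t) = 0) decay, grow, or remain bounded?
θ oscillates (no decay). Energy is conserved; the solution oscillates indefinitely as standing waves.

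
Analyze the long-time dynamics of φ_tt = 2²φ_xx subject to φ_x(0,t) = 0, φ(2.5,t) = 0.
Long-time behavior: φ oscillates (no decay). Energy is conserved; the solution oscillates indefinitely as standing waves.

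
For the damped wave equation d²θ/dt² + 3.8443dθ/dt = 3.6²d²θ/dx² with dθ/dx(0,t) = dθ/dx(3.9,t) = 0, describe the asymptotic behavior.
θ → constant (steady state). Damping (γ=3.8443) dissipates the nonconstant modes; with Neumann BCs the spatial average obeys M''+γM'=0 and tends to a finite limit.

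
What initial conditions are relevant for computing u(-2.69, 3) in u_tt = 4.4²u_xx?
Domain of dependence: [-15.89, 10.51]. Signals travel at speed 4.4, so data within |x - -2.69| ≤ 4.4·3 = 13.2 can reach the point.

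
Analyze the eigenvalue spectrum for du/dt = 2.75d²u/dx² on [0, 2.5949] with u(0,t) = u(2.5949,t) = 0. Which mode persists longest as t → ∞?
Eigenvalues: λₙ = 2.75n²π²/2.5949².
First three modes:
  n=1: λ₁ = 2.75π²/2.5949² ≈ 4.031
  n=2: λ₂ = 11π²/2.5949² ≈ 16.123 (4× faster decay)
  n=3: λ₃ = 24.75π²/2.5949² ≈ 36.277 (9× faster decay)
As t → ∞, higher modes decay exponentially faster. The n=1 mode dominates: u ~ c₁ sin(πx/2.5949) e^{-λ₁t}.
Decay rate: λ₁ = 2.75π²/2.5949² ≈ 4.031.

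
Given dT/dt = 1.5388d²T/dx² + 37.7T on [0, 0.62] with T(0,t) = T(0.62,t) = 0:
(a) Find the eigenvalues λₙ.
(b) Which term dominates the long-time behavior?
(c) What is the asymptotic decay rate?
Eigenvalues: λₙ = 1.5388n²π²/0.62² - 37.7.
First three modes:
  n=1: λ₁ = 1.5388π²/0.62² - 37.7 ≈ 1.809
  n=2: λ₂ = 6.1552π²/0.62² - 37.7 ≈ 120.337
  n=3: λ₃ = 13.8492π²/0.62² - 37.7 ≈ 317.883
Since 1.5388π²/0.62² ≈ 39.509 > 37.7, all λₙ > 0.
The n=1 mode decays slowest → dominates as t → ∞.
Asymptotic: T ~ c₁ sin(πx/0.62) e^{-λ₁t} with decay rate λ₁ ≈ 1.809.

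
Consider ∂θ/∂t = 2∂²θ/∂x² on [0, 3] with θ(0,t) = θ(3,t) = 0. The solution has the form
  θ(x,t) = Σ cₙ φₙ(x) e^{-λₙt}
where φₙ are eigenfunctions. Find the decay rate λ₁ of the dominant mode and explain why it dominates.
Eigenvalues: λₙ = 2n²π²/3².
First three modes:
  n=1: λ₁ = 2π²/3² ≈ 2.193
  n=2: λ₂ = 8π²/3² ≈ 8.773 (4× faster decay)
  n=3: λ₃ = 18π²/3² ≈ 19.739 (9× faster decay)
As t → ∞, higher modes decay exponentially faster. The n=1 mode dominates: θ ~ c₁ sin(πx/3) e^{-λ₁t}.
Decay rate: λ₁ = 2π²/3² ≈ 2.193.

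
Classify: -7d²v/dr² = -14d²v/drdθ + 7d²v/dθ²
Rewriting in standard form: -7d²v/dr² + 14d²v/drdθ - 7d²v/dθ² = 0. Parabolic (discriminant = 0).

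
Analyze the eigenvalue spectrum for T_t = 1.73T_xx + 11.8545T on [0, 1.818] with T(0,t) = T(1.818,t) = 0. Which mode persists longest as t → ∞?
Eigenvalues: λₙ = 1.73n²π²/1.818² - 11.8545.
First three modes:
  n=1: λ₁ = 1.73π²/1.818² - 11.8545 ≈ -6.688
  n=2: λ₂ = 6.92π²/1.818² - 11.8545 ≈ 8.81
  n=3: λ₃ = 15.57π²/1.818² - 11.8545 ≈ 34.64
Since 1.73π²/1.818² ≈ 5.166 < 11.8545, λ₁ < 0.
The n=1 mode grows fastest (−λₙ is largest for n=1) → dominates.
Asymptotic: T ~ c₁ sin(πx/1.818) e^{6.688t} (exponential growth at rate −λ₁ ≈ 6.688).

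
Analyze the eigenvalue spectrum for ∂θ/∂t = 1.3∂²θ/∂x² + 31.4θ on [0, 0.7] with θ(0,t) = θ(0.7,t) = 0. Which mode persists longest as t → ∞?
Eigenvalues: λₙ = 1.3n²π²/0.7² - 31.4.
First three modes:
  n=1: λ₁ = 1.3π²/0.7² - 31.4 ≈ -5.215
  n=2: λ₂ = 5.2π²/0.7² - 31.4 ≈ 73.339
  n=3: λ₃ = 11.7π²/0.7² - 31.4 ≈ 204.262
Since 1.3π²/0.7² ≈ 26.185 < 31.4, λ₁ < 0.
The n=1 mode grows fastest (−λₙ is largest for n=1) → dominates.
Asymptotic: θ ~ c₁ sin(πx/0.7) e^{5.215t} (exponential growth at rate −λ₁ ≈ 5.215).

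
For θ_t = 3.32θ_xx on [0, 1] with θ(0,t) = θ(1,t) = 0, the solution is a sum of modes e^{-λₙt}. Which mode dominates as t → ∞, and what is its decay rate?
Eigenvalues: λₙ = 3.32n²π².
First three modes:
  n=1: λ₁ = 3.32π² ≈ 32.767
  n=2: λ₂ = 13.28π² ≈ 131.068 (4× faster decay)
  n=3: λ₃ = 29.88π² ≈ 294.904 (9× faster decay)
As t → ∞, higher modes decay exponentially faster. The n=1 mode dominates: θ ~ c₁ sin(πx) e^{-λ₁t}.
Decay rate: λ₁ = 3.32π² ≈ 32.767.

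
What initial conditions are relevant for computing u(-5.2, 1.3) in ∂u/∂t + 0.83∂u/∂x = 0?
A single point: x = -6.279. The characteristic through (-5.2, 1.3) is x - 0.83t = const, so x = -5.2 - 0.83·1.3 = -6.279.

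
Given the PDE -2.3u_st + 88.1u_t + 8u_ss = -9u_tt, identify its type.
Rewriting in standard form: 8u_ss - 2.3u_st + 9u_tt + 88.1u_t = 0. The second-order coefficients are A = 8, B = -2.3, C = 9. Since B² - 4AC = -282.71 < 0, this is an elliptic PDE.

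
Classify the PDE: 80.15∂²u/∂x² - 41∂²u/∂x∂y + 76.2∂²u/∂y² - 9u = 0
A = 80.15, B = -41, C = 76.2. Discriminant B² - 4AC = -22748.72. Since -22748.72 < 0, elliptic.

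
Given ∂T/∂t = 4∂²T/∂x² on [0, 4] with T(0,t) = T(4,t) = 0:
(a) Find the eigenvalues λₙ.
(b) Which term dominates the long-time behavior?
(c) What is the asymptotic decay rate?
Eigenvalues: λₙ = 4n²π²/4².
First three modes:
  n=1: λ₁ = 4π²/4² ≈ 2.467
  n=2: λ₂ = 16π²/4² ≈ 9.87 (4× faster decay)
  n=3: λ₃ = 36π²/4² ≈ 22.207 (9× faster decay)
As t → ∞, higher modes decay exponentially faster. The n=1 mode dominates: T ~ c₁ sin(πx/4) e^{-λ₁t}.
Decay rate: λ₁ = 4π²/4² ≈ 2.467.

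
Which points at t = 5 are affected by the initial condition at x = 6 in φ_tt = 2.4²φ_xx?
Domain of influence: [-6, 18]. Data at x = 6 spreads outward at speed 2.4.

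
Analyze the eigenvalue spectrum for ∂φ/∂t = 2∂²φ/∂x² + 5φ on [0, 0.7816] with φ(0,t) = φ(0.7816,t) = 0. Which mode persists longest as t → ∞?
Eigenvalues: λₙ = 2n²π²/0.7816² - 5.
First three modes:
  n=1: λ₁ = 2π²/0.7816² - 5 ≈ 27.312
  n=2: λ₂ = 8π²/0.7816² - 5 ≈ 124.247
  n=3: λ₃ = 18π²/0.7816² - 5 ≈ 285.806
Since 2π²/0.7816² ≈ 32.312 > 5, all λₙ > 0.
The n=1 mode decays slowest → dominates as t → ∞.
Asymptotic: φ ~ c₁ sin(πx/0.7816) e^{-λ₁t} with decay rate λ₁ ≈ 27.312.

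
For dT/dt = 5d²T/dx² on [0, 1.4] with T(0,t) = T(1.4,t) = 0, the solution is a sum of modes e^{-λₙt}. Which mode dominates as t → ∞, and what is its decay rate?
Eigenvalues: λₙ = 5n²π²/1.4².
First three modes:
  n=1: λ₁ = 5π²/1.4² ≈ 25.178
  n=2: λ₂ = 20π²/1.4² ≈ 100.71 (4× faster decay)
  n=3: λ₃ = 45π²/1.4² ≈ 226.598 (9× faster decay)
As t → ∞, higher modes decay exponentially faster. The n=1 mode dominates: T ~ c₁ sin(πx/1.4) e^{-λ₁t}.
Decay rate: λ₁ = 5π²/1.4² ≈ 25.178.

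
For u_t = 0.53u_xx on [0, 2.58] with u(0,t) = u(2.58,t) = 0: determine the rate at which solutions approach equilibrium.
Eigenvalues: λₙ = 0.53n²π²/2.58².
First three modes:
  n=1: λ₁ = 0.53π²/2.58² ≈ 0.786
  n=2: λ₂ = 2.12π²/2.58² ≈ 3.143 (4× faster decay)
  n=3: λ₃ = 4.77π²/2.58² ≈ 7.073 (9× faster decay)
As t → ∞, higher modes decay exponentially faster. The n=1 mode dominates: u ~ c₁ sin(πx/2.58) e^{-λ₁t}.
Decay rate: λ₁ = 0.53π²/2.58² ≈ 0.786.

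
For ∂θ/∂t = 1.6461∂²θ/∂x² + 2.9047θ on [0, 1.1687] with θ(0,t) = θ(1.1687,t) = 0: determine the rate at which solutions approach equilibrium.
Eigenvalues: λₙ = 1.6461n²π²/1.1687² - 2.9047.
First three modes:
  n=1: λ₁ = 1.6461π²/1.1687² - 2.9047 ≈ 8.99
  n=2: λ₂ = 6.5844π²/1.1687² - 2.9047 ≈ 44.674
  n=3: λ₃ = 14.8149π²/1.1687² - 2.9047 ≈ 104.147
Since 1.6461π²/1.1687² ≈ 11.895 > 2.9047, all λₙ > 0.
The n=1 mode decays slowest → dominates as t → ∞.
Asymptotic: θ ~ c₁ sin(πx/1.1687) e^{-λ₁t} with decay rate λ₁ ≈ 8.99.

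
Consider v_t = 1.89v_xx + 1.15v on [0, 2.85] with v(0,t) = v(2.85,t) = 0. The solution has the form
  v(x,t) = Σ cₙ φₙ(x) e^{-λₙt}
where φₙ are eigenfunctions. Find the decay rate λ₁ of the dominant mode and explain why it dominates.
Eigenvalues: λₙ = 1.89n²π²/2.85² - 1.15.
First three modes:
  n=1: λ₁ = 1.89π²/2.85² - 1.15 ≈ 1.147
  n=2: λ₂ = 7.56π²/2.85² - 1.15 ≈ 8.036
  n=3: λ₃ = 17.01π²/2.85² - 1.15 ≈ 19.519
Since 1.89π²/2.85² ≈ 2.297 > 1.15, all λₙ > 0.
The n=1 mode decays slowest → dominates as t → ∞.
Asymptotic: v ~ c₁ sin(πx/2.85) e^{-λ₁t} with decay rate λ₁ ≈ 1.147.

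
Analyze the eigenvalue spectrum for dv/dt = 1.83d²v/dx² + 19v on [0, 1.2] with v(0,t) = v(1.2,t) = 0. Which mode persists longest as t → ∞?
Eigenvalues: λₙ = 1.83n²π²/1.2² - 19.
First three modes:
  n=1: λ₁ = 1.83π²/1.2² - 19 ≈ -6.457
  n=2: λ₂ = 7.32π²/1.2² - 19 ≈ 31.17
  n=3: λ₃ = 16.47π²/1.2² - 19 ≈ 93.884
Since 1.83π²/1.2² ≈ 12.543 < 19, λ₁ < 0.
The n=1 mode grows fastest (−λₙ is largest for n=1) → dominates.
Asymptotic: v ~ c₁ sin(πx/1.2) e^{6.457t} (exponential growth at rate −λ₁ ≈ 6.457).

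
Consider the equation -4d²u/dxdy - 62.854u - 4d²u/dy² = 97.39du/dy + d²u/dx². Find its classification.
Rewriting in standard form: -d²u/dx² - 4d²u/dxdy - 4d²u/dy² - 97.39du/dy - 62.854u = 0. Parabolic. (A = -1, B = -4, C = -4 gives B² - 4AC = 0.)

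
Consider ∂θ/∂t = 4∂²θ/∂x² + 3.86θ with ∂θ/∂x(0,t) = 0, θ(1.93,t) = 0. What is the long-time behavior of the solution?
As t → ∞, θ grows unboundedly. Reaction dominates diffusion (r=3.86 > κπ²/(4L²)≈2.65); solution grows exponentially.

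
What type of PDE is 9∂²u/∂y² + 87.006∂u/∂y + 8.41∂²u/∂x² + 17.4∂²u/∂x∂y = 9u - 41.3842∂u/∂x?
Rewriting in standard form: 8.41∂²u/∂x² + 17.4∂²u/∂x∂y + 9∂²u/∂y² + 41.3842∂u/∂x + 87.006∂u/∂y - 9u = 0. With A = 8.41, B = 17.4, C = 9, the discriminant is 0. This is a parabolic PDE.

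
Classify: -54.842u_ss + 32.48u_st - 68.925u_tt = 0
Elliptic (discriminant = -14064.989).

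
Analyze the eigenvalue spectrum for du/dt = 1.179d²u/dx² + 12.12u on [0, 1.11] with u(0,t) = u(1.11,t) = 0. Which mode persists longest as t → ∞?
Eigenvalues: λₙ = 1.179n²π²/1.11² - 12.12.
First three modes:
  n=1: λ₁ = 1.179π²/1.11² - 12.12 ≈ -2.676
  n=2: λ₂ = 4.716π²/1.11² - 12.12 ≈ 25.657
  n=3: λ₃ = 10.611π²/1.11² - 12.12 ≈ 72.878
Since 1.179π²/1.11² ≈ 9.444 < 12.12, λ₁ < 0.
The n=1 mode grows fastest (−λₙ is largest for n=1) → dominates.
Asymptotic: u ~ c₁ sin(πx/1.11) e^{2.676t} (exponential growth at rate −λ₁ ≈ 2.676).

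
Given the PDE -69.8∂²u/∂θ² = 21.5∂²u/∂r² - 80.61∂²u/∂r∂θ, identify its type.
Rewriting in standard form: -21.5∂²u/∂r² + 80.61∂²u/∂r∂θ - 69.8∂²u/∂θ² = 0. The second-order coefficients are A = -21.5, B = 80.61, C = -69.8. Since B² - 4AC = 495.1721 > 0, this is a hyperbolic PDE.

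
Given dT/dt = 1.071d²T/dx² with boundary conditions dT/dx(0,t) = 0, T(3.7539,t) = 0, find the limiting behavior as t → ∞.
T → 0. Heat escapes through the Dirichlet boundary.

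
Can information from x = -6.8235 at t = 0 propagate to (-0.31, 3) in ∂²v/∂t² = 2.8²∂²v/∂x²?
Yes. The domain of dependence is [-8.71, 8.09], and -6.8235 ∈ [-8.71, 8.09].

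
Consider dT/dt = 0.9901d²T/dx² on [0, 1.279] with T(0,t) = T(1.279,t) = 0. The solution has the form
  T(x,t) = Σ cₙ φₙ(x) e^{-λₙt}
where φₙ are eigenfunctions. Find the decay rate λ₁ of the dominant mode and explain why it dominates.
Eigenvalues: λₙ = 0.9901n²π²/1.279².
First three modes:
  n=1: λ₁ = 0.9901π²/1.279² ≈ 5.974
  n=2: λ₂ = 3.9604π²/1.279² ≈ 23.894 (4× faster decay)
  n=3: λ₃ = 8.9109π²/1.279² ≈ 53.763 (9× faster decay)
As t → ∞, higher modes decay exponentially faster. The n=1 mode dominates: T ~ c₁ sin(πx/1.279) e^{-λ₁t}.
Decay rate: λ₁ = 0.9901π²/1.279² ≈ 5.974.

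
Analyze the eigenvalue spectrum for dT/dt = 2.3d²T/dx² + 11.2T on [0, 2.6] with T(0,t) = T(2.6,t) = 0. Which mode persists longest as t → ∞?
Eigenvalues: λₙ = 2.3n²π²/2.6² - 11.2.
First three modes:
  n=1: λ₁ = 2.3π²/2.6² - 11.2 ≈ -7.842
  n=2: λ₂ = 9.2π²/2.6² - 11.2 ≈ 2.232
  n=3: λ₃ = 20.7π²/2.6² - 11.2 ≈ 19.022
Since 2.3π²/2.6² ≈ 3.358 < 11.2, λ₁ < 0.
The n=1 mode grows fastest (−λₙ is largest for n=1) → dominates.
Asymptotic: T ~ c₁ sin(πx/2.6) e^{7.842t} (exponential growth at rate −λ₁ ≈ 7.842).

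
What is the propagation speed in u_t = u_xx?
Infinite. The heat equation is parabolic, not hyperbolic, so disturbances propagate instantly.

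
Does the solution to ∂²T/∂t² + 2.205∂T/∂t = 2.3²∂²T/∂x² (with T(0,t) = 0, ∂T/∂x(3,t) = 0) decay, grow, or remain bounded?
T → 0. Damping (γ=2.205) dissipates energy; oscillations decay exponentially.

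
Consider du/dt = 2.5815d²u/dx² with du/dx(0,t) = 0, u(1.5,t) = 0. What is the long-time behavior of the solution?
As t → ∞, u → 0. Heat escapes through the Dirichlet boundary.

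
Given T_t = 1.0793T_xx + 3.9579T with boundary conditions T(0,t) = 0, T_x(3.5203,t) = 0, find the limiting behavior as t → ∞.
T grows unboundedly. Reaction dominates diffusion (r=3.9579 > κπ²/(4L²)≈0.21); solution grows exponentially.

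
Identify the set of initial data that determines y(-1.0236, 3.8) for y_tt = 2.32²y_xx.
Domain of dependence: [-9.8396, 7.7924]. Signals travel at speed 2.32, so data within |x - -1.0236| ≤ 2.32·3.8 = 8.816 can reach the point.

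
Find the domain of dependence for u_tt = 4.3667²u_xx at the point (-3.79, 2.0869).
Domain of dependence: [-12.90286623, 5.32286623]. Signals travel at speed 4.3667, so data within |x - -3.79| ≤ 4.3667·2.0869 = 9.11286623 can reach the point.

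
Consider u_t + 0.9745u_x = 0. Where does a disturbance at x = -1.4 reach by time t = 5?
At x = 3.4725. The characteristic carries data from (-1.4, 0) to (3.4725, 5).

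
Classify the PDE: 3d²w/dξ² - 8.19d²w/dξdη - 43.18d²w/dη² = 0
A = 3, B = -8.19, C = -43.18. Discriminant B² - 4AC = 585.2361. Since 585.2361 > 0, hyperbolic.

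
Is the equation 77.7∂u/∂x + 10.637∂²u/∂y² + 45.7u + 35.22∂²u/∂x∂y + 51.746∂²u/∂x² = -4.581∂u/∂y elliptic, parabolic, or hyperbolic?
Rewriting in standard form: 51.746∂²u/∂x² + 35.22∂²u/∂x∂y + 10.637∂²u/∂y² + 77.7∂u/∂x + 4.581∂u/∂y + 45.7u = 0. Computing B² - 4AC with A = 51.746, B = 35.22, C = 10.637: discriminant = -961.240408 (negative). Answer: elliptic.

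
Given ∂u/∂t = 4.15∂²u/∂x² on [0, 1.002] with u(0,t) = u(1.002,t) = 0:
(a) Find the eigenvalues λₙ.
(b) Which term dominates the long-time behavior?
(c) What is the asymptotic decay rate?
Eigenvalues: λₙ = 4.15n²π²/1.002².
First three modes:
  n=1: λ₁ = 4.15π²/1.002² ≈ 40.796
  n=2: λ₂ = 16.6π²/1.002² ≈ 163.182 (4× faster decay)
  n=3: λ₃ = 37.35π²/1.002² ≈ 367.16 (9× faster decay)
As t → ∞, higher modes decay exponentially faster. The n=1 mode dominates: u ~ c₁ sin(πx/1.002) e^{-λ₁t}.
Decay rate: λ₁ = 4.15π²/1.002² ≈ 40.796.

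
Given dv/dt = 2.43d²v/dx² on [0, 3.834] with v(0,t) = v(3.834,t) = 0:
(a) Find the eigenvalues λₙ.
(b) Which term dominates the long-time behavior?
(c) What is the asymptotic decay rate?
Eigenvalues: λₙ = 2.43n²π²/3.834².
First three modes:
  n=1: λ₁ = 2.43π²/3.834² ≈ 1.632
  n=2: λ₂ = 9.72π²/3.834² ≈ 6.526 (4× faster decay)
  n=3: λ₃ = 21.87π²/3.834² ≈ 14.684 (9× faster decay)
As t → ∞, higher modes decay exponentially faster. The n=1 mode dominates: v ~ c₁ sin(πx/3.834) e^{-λ₁t}.
Decay rate: λ₁ = 2.43π²/3.834² ≈ 1.632.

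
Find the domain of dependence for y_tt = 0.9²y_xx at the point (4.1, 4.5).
Domain of dependence: [0.05, 8.15]. Signals travel at speed 0.9, so data within |x - 4.1| ≤ 0.9·4.5 = 4.05 can reach the point.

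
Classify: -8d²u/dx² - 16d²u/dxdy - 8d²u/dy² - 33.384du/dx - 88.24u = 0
Parabolic (discriminant = 0).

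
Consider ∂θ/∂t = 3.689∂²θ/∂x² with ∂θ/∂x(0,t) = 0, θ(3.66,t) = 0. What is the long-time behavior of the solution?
As t → ∞, θ → 0. Heat escapes through the Dirichlet boundary.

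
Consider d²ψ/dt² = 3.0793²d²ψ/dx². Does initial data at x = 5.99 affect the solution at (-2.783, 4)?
Yes. The domain of dependence is [-15.1002, 9.5342], and 5.99 ∈ [-15.1002, 9.5342].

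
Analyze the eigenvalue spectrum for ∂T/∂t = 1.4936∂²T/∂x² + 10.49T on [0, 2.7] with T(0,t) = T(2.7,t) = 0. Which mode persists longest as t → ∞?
Eigenvalues: λₙ = 1.4936n²π²/2.7² - 10.49.
First three modes:
  n=1: λ₁ = 1.4936π²/2.7² - 10.49 ≈ -8.468
  n=2: λ₂ = 5.9744π²/2.7² - 10.49 ≈ -2.402
  n=3: λ₃ = 13.4424π²/2.7² - 10.49 ≈ 7.709
Since 1.4936π²/2.7² ≈ 2.022 < 10.49, λ₁ < 0.
The n=1 mode grows fastest (−λₙ is largest for n=1) → dominates.
Asymptotic: T ~ c₁ sin(πx/2.7) e^{8.468t} (exponential growth at rate −λ₁ ≈ 8.468).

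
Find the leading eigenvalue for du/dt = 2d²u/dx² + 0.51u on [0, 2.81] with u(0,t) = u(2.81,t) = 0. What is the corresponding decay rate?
Eigenvalues: λₙ = 2n²π²/2.81² - 0.51.
First three modes:
  n=1: λ₁ = 2π²/2.81² - 0.51 ≈ 1.99
  n=2: λ₂ = 8π²/2.81² - 0.51 ≈ 9.489
  n=3: λ₃ = 18π²/2.81² - 0.51 ≈ 21.989
Since 2π²/2.81² ≈ 2.5 > 0.51, all λₙ > 0.
The n=1 mode decays slowest → dominates as t → ∞.
Asymptotic: u ~ c₁ sin(πx/2.81) e^{-λ₁t} with decay rate λ₁ ≈ 1.99.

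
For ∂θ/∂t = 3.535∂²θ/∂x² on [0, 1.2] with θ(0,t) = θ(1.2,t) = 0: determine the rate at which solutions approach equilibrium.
Eigenvalues: λₙ = 3.535n²π²/1.2².
First three modes:
  n=1: λ₁ = 3.535π²/1.2² ≈ 24.229
  n=2: λ₂ = 14.14π²/1.2² ≈ 96.914 (4× faster decay)
  n=3: λ₃ = 31.815π²/1.2² ≈ 218.057 (9× faster decay)
As t → ∞, higher modes decay exponentially faster. The n=1 mode dominates: θ ~ c₁ sin(πx/1.2) e^{-λ₁t}.
Decay rate: λ₁ = 3.535π²/1.2² ≈ 24.229.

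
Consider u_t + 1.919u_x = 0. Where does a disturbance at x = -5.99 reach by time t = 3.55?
At x = 0.82245. The characteristic carries data from (-5.99, 0) to (0.82245, 3.55).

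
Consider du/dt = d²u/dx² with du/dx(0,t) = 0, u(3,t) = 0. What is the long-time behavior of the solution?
As t → ∞, u → 0. Heat escapes through the Dirichlet boundary.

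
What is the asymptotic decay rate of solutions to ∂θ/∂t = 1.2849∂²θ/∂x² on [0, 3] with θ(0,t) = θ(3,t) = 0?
Eigenvalues: λₙ = 1.2849n²π²/3².
First three modes:
  n=1: λ₁ = 1.2849π²/3² ≈ 1.409
  n=2: λ₂ = 5.1396π²/3² ≈ 5.636 (4× faster decay)
  n=3: λ₃ = 11.5641π²/3² ≈ 12.681 (9× faster decay)
As t → ∞, higher modes decay exponentially faster. The n=1 mode dominates: θ ~ c₁ sin(πx/3) e^{-λ₁t}.
Decay rate: λ₁ = 1.2849π²/3² ≈ 1.409.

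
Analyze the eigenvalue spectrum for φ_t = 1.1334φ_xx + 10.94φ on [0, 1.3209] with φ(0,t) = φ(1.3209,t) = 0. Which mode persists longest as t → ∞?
Eigenvalues: λₙ = 1.1334n²π²/1.3209² - 10.94.
First three modes:
  n=1: λ₁ = 1.1334π²/1.3209² - 10.94 ≈ -4.529
  n=2: λ₂ = 4.5336π²/1.3209² - 10.94 ≈ 14.705
  n=3: λ₃ = 10.2006π²/1.3209² - 10.94 ≈ 46.761
Since 1.1334π²/1.3209² ≈ 6.411 < 10.94, λ₁ < 0.
The n=1 mode grows fastest (−λₙ is largest for n=1) → dominates.
Asymptotic: φ ~ c₁ sin(πx/1.3209) e^{4.529t} (exponential growth at rate −λ₁ ≈ 4.529).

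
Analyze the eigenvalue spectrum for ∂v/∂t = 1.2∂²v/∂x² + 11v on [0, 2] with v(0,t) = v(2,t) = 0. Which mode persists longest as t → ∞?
Eigenvalues: λₙ = 1.2n²π²/2² - 11.
First three modes:
  n=1: λ₁ = 1.2π²/2² - 11 ≈ -8.039
  n=2: λ₂ = 4.8π²/2² - 11 ≈ 0.844
  n=3: λ₃ = 10.8π²/2² - 11 ≈ 15.648
Since 1.2π²/2² ≈ 2.961 < 11, λ₁ < 0.
The n=1 mode grows fastest (−λₙ is largest for n=1) → dominates.
Asymptotic: v ~ c₁ sin(πx/2) e^{8.039t} (exponential growth at rate −λ₁ ≈ 8.039).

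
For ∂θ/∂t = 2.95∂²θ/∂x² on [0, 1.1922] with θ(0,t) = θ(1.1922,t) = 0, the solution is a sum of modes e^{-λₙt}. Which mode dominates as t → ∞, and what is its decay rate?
Eigenvalues: λₙ = 2.95n²π²/1.1922².
First three modes:
  n=1: λ₁ = 2.95π²/1.1922² ≈ 20.484
  n=2: λ₂ = 11.8π²/1.1922² ≈ 81.938 (4× faster decay)
  n=3: λ₃ = 26.55π²/1.1922² ≈ 184.36 (9× faster decay)
As t → ∞, higher modes decay exponentially faster. The n=1 mode dominates: θ ~ c₁ sin(πx/1.1922) e^{-λ₁t}.
Decay rate: λ₁ = 2.95π²/1.1922² ≈ 20.484.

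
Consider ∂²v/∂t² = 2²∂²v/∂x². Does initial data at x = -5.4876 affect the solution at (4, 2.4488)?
No. The domain of dependence is [-0.8976, 8.8976], and -5.4876 is outside this interval.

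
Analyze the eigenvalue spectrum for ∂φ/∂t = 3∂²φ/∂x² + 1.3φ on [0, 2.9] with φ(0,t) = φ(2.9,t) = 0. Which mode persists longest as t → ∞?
Eigenvalues: λₙ = 3n²π²/2.9² - 1.3.
First three modes:
  n=1: λ₁ = 3π²/2.9² - 1.3 ≈ 2.221
  n=2: λ₂ = 12π²/2.9² - 1.3 ≈ 12.783
  n=3: λ₃ = 27π²/2.9² - 1.3 ≈ 30.386
Since 3π²/2.9² ≈ 3.521 > 1.3, all λₙ > 0.
The n=1 mode decays slowest → dominates as t → ∞.
Asymptotic: φ ~ c₁ sin(πx/2.9) e^{-λ₁t} with decay rate λ₁ ≈ 2.221.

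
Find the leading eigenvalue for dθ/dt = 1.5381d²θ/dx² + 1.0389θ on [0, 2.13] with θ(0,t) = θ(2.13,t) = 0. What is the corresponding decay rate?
Eigenvalues: λₙ = 1.5381n²π²/2.13² - 1.0389.
First three modes:
  n=1: λ₁ = 1.5381π²/2.13² - 1.0389 ≈ 2.307
  n=2: λ₂ = 6.1524π²/2.13² - 1.0389 ≈ 12.345
  n=3: λ₃ = 13.8429π²/2.13² - 1.0389 ≈ 29.075
Since 1.5381π²/2.13² ≈ 3.346 > 1.0389, all λₙ > 0.
The n=1 mode decays slowest → dominates as t → ∞.
Asymptotic: θ ~ c₁ sin(πx/2.13) e^{-λ₁t} with decay rate λ₁ ≈ 2.307.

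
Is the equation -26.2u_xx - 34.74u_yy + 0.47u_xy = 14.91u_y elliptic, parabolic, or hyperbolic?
Rewriting in standard form: -26.2u_xx + 0.47u_xy - 34.74u_yy - 14.91u_y = 0. Computing B² - 4AC with A = -26.2, B = 0.47, C = -34.74: discriminant = -3640.5311 (negative). Answer: elliptic.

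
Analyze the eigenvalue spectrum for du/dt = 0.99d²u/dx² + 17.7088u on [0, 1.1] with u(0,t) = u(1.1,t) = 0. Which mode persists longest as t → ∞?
Eigenvalues: λₙ = 0.99n²π²/1.1² - 17.7088.
First three modes:
  n=1: λ₁ = 0.99π²/1.1² - 17.7088 ≈ -9.634
  n=2: λ₂ = 3.96π²/1.1² - 17.7088 ≈ 14.592
  n=3: λ₃ = 8.91π²/1.1² - 17.7088 ≈ 54.967
Since 0.99π²/1.1² ≈ 8.075 < 17.7088, λ₁ < 0.
The n=1 mode grows fastest (−λₙ is largest for n=1) → dominates.
Asymptotic: u ~ c₁ sin(πx/1.1) e^{9.634t} (exponential growth at rate −λ₁ ≈ 9.634).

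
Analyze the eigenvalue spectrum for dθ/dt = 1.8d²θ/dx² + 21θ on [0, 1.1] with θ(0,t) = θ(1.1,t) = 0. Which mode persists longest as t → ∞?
Eigenvalues: λₙ = 1.8n²π²/1.1² - 21.
First three modes:
  n=1: λ₁ = 1.8π²/1.1² - 21 ≈ -6.318
  n=2: λ₂ = 7.2π²/1.1² - 21 ≈ 37.728
  n=3: λ₃ = 16.2π²/1.1² - 21 ≈ 111.139
Since 1.8π²/1.1² ≈ 14.682 < 21, λ₁ < 0.
The n=1 mode grows fastest (−λₙ is largest for n=1) → dominates.
Asymptotic: θ ~ c₁ sin(πx/1.1) e^{6.318t} (exponential growth at rate −λ₁ ≈ 6.318).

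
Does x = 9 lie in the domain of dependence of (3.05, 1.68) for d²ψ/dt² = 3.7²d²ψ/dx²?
Yes. The domain of dependence is [-3.166, 9.266], and 9 ∈ [-3.166, 9.266].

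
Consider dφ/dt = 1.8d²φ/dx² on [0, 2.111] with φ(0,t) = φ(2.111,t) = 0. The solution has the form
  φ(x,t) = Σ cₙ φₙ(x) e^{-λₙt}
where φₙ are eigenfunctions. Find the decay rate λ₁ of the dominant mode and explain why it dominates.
Eigenvalues: λₙ = 1.8n²π²/2.111².
First three modes:
  n=1: λ₁ = 1.8π²/2.111² ≈ 3.987
  n=2: λ₂ = 7.2π²/2.111² ≈ 15.946 (4× faster decay)
  n=3: λ₃ = 16.2π²/2.111² ≈ 35.879 (9× faster decay)
As t → ∞, higher modes decay exponentially faster. The n=1 mode dominates: φ ~ c₁ sin(πx/2.111) e^{-λ₁t}.
Decay rate: λ₁ = 1.8π²/2.111² ≈ 3.987.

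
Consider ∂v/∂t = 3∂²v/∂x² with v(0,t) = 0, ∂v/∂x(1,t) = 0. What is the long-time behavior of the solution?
As t → ∞, v → 0. Heat escapes through the Dirichlet boundary.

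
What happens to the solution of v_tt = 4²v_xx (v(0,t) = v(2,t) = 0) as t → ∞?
v oscillates (no decay). Energy is conserved; the solution oscillates indefinitely as standing waves.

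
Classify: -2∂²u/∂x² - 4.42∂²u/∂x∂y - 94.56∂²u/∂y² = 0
Elliptic (discriminant = -736.9436).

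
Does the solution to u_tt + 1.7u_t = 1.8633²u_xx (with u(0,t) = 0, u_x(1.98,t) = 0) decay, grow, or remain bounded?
u → 0. Damping (γ=1.7) dissipates energy; oscillations decay exponentially.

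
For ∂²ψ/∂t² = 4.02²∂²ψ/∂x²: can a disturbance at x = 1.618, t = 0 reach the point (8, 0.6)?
No. The domain of dependence is [5.588, 10.412], and 1.618 is outside this interval.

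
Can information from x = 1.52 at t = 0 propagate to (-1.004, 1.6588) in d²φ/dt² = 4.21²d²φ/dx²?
Yes. The domain of dependence is [-7.987548, 5.979548], and 1.52 ∈ [-7.987548, 5.979548].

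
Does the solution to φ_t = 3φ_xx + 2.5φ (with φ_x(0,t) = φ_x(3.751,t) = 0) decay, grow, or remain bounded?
φ grows unboundedly. With Neumann BCs the constant mode has diffusion eigenvalue 0, so any r > 0 makes it grow like e^(2.5t); solution grows exponentially.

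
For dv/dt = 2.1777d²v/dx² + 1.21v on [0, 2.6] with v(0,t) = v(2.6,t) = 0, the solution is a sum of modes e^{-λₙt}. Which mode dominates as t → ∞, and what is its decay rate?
Eigenvalues: λₙ = 2.1777n²π²/2.6² - 1.21.
First three modes:
  n=1: λ₁ = 2.1777π²/2.6² - 1.21 ≈ 1.969
  n=2: λ₂ = 8.7108π²/2.6² - 1.21 ≈ 11.508
  n=3: λ₃ = 19.5993π²/2.6² - 1.21 ≈ 27.405
Since 2.1777π²/2.6² ≈ 3.179 > 1.21, all λₙ > 0.
The n=1 mode decays slowest → dominates as t → ∞.
Asymptotic: v ~ c₁ sin(πx/2.6) e^{-λ₁t} with decay rate λ₁ ≈ 1.969.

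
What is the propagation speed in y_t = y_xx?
Infinite. The heat equation is parabolic, not hyperbolic, so disturbances propagate instantly.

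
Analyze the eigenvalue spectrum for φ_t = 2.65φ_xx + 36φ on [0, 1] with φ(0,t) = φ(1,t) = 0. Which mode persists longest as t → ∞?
Eigenvalues: λₙ = 2.65n²π²/1² - 36.
First three modes:
  n=1: λ₁ = 2.65π² - 36 ≈ -9.846
  n=2: λ₂ = 10.6π² - 36 ≈ 68.618
  n=3: λ₃ = 23.85π² - 36 ≈ 199.39
Since 2.65π² ≈ 26.154 < 36, λ₁ < 0.
The n=1 mode grows fastest (−λₙ is largest for n=1) → dominates.
Asymptotic: φ ~ c₁ sin(πx/1) e^{9.846t} (exponential growth at rate −λ₁ ≈ 9.846).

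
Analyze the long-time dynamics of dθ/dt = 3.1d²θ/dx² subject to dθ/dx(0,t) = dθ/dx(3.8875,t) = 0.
Long-time behavior: θ → constant (steady state). Heat is conserved (no flux at boundaries); solution approaches the spatial average.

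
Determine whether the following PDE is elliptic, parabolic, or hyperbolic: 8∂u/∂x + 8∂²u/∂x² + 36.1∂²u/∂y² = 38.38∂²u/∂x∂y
Rewriting in standard form: 8∂²u/∂x² - 38.38∂²u/∂x∂y + 36.1∂²u/∂y² + 8∂u/∂x = 0. Coefficients: A = 8, B = -38.38, C = 36.1. B² - 4AC = 317.8244, which is positive, so the equation is hyperbolic.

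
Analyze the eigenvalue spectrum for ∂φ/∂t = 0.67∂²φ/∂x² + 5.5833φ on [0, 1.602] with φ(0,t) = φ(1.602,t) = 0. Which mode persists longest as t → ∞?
Eigenvalues: λₙ = 0.67n²π²/1.602² - 5.5833.
First three modes:
  n=1: λ₁ = 0.67π²/1.602² - 5.5833 ≈ -3.007
  n=2: λ₂ = 2.68π²/1.602² - 5.5833 ≈ 4.723
  n=3: λ₃ = 6.03π²/1.602² - 5.5833 ≈ 17.606
Since 0.67π²/1.602² ≈ 2.577 < 5.5833, λ₁ < 0.
The n=1 mode grows fastest (−λₙ is largest for n=1) → dominates.
Asymptotic: φ ~ c₁ sin(πx/1.602) e^{3.007t} (exponential growth at rate −λ₁ ≈ 3.007).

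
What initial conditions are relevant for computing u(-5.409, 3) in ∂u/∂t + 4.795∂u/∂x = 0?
A single point: x = -19.794. The characteristic through (-5.409, 3) is x - 4.795t = const, so x = -5.409 - 4.795·3 = -19.794.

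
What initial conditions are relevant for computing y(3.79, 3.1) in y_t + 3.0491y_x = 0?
A single point: x = -5.66221. The characteristic through (3.79, 3.1) is x - 3.0491t = const, so x = 3.79 - 3.0491·3.1 = -5.66221.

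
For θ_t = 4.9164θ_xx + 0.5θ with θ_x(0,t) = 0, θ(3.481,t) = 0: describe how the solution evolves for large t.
θ → 0. Diffusion dominates reaction (r=0.5 < κπ²/(4L²)≈1); solution decays.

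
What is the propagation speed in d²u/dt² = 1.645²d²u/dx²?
Speed = 1.645. Information travels along characteristics x = x₀ ± 1.645t.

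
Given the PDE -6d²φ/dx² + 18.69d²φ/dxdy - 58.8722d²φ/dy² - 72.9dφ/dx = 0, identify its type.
The second-order coefficients are A = -6, B = 18.69, C = -58.8722. Since B² - 4AC = -1063.6167 < 0, this is an elliptic PDE.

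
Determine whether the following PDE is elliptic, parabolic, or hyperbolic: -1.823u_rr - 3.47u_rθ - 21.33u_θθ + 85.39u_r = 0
Coefficients: A = -1.823, B = -3.47, C = -21.33. B² - 4AC = -143.49746, which is negative, so the equation is elliptic.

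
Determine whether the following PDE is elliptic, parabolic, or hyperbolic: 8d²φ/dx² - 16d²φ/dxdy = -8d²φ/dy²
Rewriting in standard form: 8d²φ/dx² - 16d²φ/dxdy + 8d²φ/dy² = 0. Coefficients: A = 8, B = -16, C = 8. B² - 4AC = 0, which is zero, so the equation is parabolic.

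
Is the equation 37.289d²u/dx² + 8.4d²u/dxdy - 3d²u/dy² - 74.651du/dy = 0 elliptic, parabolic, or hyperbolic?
Computing B² - 4AC with A = 37.289, B = 8.4, C = -3: discriminant = 518.028 (positive). Answer: hyperbolic.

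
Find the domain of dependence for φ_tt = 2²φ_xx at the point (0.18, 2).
Domain of dependence: [-3.82, 4.18]. Signals travel at speed 2, so data within |x - 0.18| ≤ 2·2 = 4 can reach the point.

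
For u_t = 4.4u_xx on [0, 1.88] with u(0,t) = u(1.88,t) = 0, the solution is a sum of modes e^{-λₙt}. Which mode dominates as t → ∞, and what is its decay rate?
Eigenvalues: λₙ = 4.4n²π²/1.88².
First three modes:
  n=1: λ₁ = 4.4π²/1.88² ≈ 12.287
  n=2: λ₂ = 17.6π²/1.88² ≈ 49.147 (4× faster decay)
  n=3: λ₃ = 39.6π²/1.88² ≈ 110.581 (9× faster decay)
As t → ∞, higher modes decay exponentially faster. The n=1 mode dominates: u ~ c₁ sin(πx/1.88) e^{-λ₁t}.
Decay rate: λ₁ = 4.4π²/1.88² ≈ 12.287.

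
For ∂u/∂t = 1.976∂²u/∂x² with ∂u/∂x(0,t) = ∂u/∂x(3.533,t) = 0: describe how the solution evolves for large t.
u → constant (steady state). Heat is conserved (no flux at boundaries); solution approaches the spatial average.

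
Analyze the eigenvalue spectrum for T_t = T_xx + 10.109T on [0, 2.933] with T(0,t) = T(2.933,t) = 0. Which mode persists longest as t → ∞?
Eigenvalues: λₙ = n²π²/2.933² - 10.109.
First three modes:
  n=1: λ₁ = π²/2.933² - 10.109 ≈ -8.962
  n=2: λ₂ = 4π²/2.933² - 10.109 ≈ -5.52
  n=3: λ₃ = 9π²/2.933² - 10.109 ≈ 0.217
Since π²/2.933² ≈ 1.147 < 10.109, λ₁ < 0.
The n=1 mode grows fastest (−λₙ is largest for n=1) → dominates.
Asymptotic: T ~ c₁ sin(πx/2.933) e^{8.962t} (exponential growth at rate −λ₁ ≈ 8.962).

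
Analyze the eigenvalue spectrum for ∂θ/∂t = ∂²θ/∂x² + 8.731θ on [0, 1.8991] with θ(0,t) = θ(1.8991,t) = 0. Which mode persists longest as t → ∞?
Eigenvalues: λₙ = n²π²/1.8991² - 8.731.
First three modes:
  n=1: λ₁ = π²/1.8991² - 8.731 ≈ -5.994
  n=2: λ₂ = 4π²/1.8991² - 8.731 ≈ 2.215
  n=3: λ₃ = 9π²/1.8991² - 8.731 ≈ 15.898
Since π²/1.8991² ≈ 2.737 < 8.731, λ₁ < 0.
The n=1 mode grows fastest (−λₙ is largest for n=1) → dominates.
Asymptotic: θ ~ c₁ sin(πx/1.8991) e^{5.994t} (exponential growth at rate −λ₁ ≈ 5.994).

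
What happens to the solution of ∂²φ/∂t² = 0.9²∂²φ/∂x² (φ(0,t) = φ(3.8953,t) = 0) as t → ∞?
φ oscillates (no decay). Energy is conserved; the solution oscillates indefinitely as standing waves.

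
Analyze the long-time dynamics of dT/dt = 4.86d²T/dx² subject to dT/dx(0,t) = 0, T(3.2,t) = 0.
Long-time behavior: T → 0. Heat escapes through the Dirichlet boundary.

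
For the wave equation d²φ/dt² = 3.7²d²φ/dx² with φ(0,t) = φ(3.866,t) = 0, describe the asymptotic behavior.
φ oscillates (no decay). Energy is conserved; the solution oscillates indefinitely as standing waves.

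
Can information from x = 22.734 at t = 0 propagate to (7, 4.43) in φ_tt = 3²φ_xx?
No. The domain of dependence is [-6.29, 20.29], and 22.734 is outside this interval.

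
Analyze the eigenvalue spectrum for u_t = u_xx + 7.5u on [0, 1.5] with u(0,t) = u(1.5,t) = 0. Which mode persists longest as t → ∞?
Eigenvalues: λₙ = n²π²/1.5² - 7.5.
First three modes:
  n=1: λ₁ = π²/1.5² - 7.5 ≈ -3.114
  n=2: λ₂ = 4π²/1.5² - 7.5 ≈ 10.046
  n=3: λ₃ = 9π²/1.5² - 7.5 ≈ 31.978
Since π²/1.5² ≈ 4.386 < 7.5, λ₁ < 0.
The n=1 mode grows fastest (−λₙ is largest for n=1) → dominates.
Asymptotic: u ~ c₁ sin(πx/1.5) e^{3.114t} (exponential growth at rate −λ₁ ≈ 3.114).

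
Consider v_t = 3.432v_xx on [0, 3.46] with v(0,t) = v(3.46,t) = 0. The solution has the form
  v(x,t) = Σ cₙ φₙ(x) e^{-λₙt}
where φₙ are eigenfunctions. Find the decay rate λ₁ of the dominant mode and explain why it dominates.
Eigenvalues: λₙ = 3.432n²π²/3.46².
First three modes:
  n=1: λ₁ = 3.432π²/3.46² ≈ 2.829
  n=2: λ₂ = 13.728π²/3.46² ≈ 11.318 (4× faster decay)
  n=3: λ₃ = 30.888π²/3.46² ≈ 25.465 (9× faster decay)
As t → ∞, higher modes decay exponentially faster. The n=1 mode dominates: v ~ c₁ sin(πx/3.46) e^{-λ₁t}.
Decay rate: λ₁ = 3.432π²/3.46² ≈ 2.829.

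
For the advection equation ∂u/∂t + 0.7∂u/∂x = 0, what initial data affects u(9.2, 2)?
A single point: x = 7.8. The characteristic through (9.2, 2) is x - 0.7t = const, so x = 9.2 - 0.7·2 = 7.8.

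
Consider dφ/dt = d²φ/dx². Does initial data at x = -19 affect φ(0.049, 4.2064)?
Yes, for any finite x. The heat equation has infinite propagation speed, so all initial data affects all points at any t > 0.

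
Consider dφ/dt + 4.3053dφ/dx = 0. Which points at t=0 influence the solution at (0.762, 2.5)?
A single point: x = -10.00125. The characteristic through (0.762, 2.5) is x - 4.3053t = const, so x = 0.762 - 4.3053·2.5 = -10.00125.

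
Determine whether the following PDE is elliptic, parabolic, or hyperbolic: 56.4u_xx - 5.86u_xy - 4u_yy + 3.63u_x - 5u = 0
Coefficients: A = 56.4, B = -5.86, C = -4. B² - 4AC = 936.7396, which is positive, so the equation is hyperbolic.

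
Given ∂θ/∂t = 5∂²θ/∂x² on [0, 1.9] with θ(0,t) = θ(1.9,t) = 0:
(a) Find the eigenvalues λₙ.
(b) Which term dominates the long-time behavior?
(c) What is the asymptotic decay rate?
Eigenvalues: λₙ = 5n²π²/1.9².
First three modes:
  n=1: λ₁ = 5π²/1.9² ≈ 13.67
  n=2: λ₂ = 20π²/1.9² ≈ 54.679 (4× faster decay)
  n=3: λ₃ = 45π²/1.9² ≈ 123.028 (9× faster decay)
As t → ∞, higher modes decay exponentially faster. The n=1 mode dominates: θ ~ c₁ sin(πx/1.9) e^{-λ₁t}.
Decay rate: λ₁ = 5π²/1.9² ≈ 13.67.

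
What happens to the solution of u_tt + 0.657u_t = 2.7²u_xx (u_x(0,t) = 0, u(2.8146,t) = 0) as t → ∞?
u → 0. Damping (γ=0.657) dissipates energy; oscillations decay exponentially.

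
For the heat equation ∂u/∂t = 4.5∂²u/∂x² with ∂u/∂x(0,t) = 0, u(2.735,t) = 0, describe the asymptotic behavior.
u → 0. Heat escapes through the Dirichlet boundary.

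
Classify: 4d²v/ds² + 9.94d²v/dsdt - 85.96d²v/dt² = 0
Hyperbolic (discriminant = 1474.1636).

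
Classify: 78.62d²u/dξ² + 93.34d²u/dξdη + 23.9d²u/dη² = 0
Hyperbolic (discriminant = 1196.2836).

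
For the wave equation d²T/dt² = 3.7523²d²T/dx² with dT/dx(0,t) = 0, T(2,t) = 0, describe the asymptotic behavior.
T oscillates (no decay). Energy is conserved; the solution oscillates indefinitely as standing waves.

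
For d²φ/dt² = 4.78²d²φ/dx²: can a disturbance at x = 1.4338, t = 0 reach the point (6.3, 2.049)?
Yes. The domain of dependence is [-3.49422, 16.09422], and 1.4338 ∈ [-3.49422, 16.09422].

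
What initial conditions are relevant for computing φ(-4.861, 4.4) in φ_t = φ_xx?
The entire real line. The heat equation has infinite propagation speed: any initial disturbance instantly affects all points (though exponentially small far away).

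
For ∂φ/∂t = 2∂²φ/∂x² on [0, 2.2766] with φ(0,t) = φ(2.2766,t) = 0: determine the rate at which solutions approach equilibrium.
Eigenvalues: λₙ = 2n²π²/2.2766².
First three modes:
  n=1: λ₁ = 2π²/2.2766² ≈ 3.809
  n=2: λ₂ = 8π²/2.2766² ≈ 15.234 (4× faster decay)
  n=3: λ₃ = 18π²/2.2766² ≈ 34.277 (9× faster decay)
As t → ∞, higher modes decay exponentially faster. The n=1 mode dominates: φ ~ c₁ sin(πx/2.2766) e^{-λ₁t}.
Decay rate: λ₁ = 2π²/2.2766² ≈ 3.809.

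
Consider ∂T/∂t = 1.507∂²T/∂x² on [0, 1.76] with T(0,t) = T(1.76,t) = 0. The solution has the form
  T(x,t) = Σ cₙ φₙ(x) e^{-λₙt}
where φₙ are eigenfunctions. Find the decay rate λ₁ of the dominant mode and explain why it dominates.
Eigenvalues: λₙ = 1.507n²π²/1.76².
First three modes:
  n=1: λ₁ = 1.507π²/1.76² ≈ 4.802
  n=2: λ₂ = 6.028π²/1.76² ≈ 19.206 (4× faster decay)
  n=3: λ₃ = 13.563π²/1.76² ≈ 43.215 (9× faster decay)
As t → ∞, higher modes decay exponentially faster. The n=1 mode dominates: T ~ c₁ sin(πx/1.76) e^{-λ₁t}.
Decay rate: λ₁ = 1.507π²/1.76² ≈ 4.802.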